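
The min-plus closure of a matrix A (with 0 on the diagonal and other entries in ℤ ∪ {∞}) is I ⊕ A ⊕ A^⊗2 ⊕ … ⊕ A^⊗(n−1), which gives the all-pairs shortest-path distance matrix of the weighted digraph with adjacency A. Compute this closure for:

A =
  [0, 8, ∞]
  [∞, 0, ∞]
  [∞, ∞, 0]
Closure =
  [0, 8, ∞]
  [∞, 0, ∞]
  [∞, ∞, 0]

This is the Floyd-Warshall all-pairs shortest-path computation. For each intermediate vertex k = 0, 1, …, 2, update dist[i][j] ← min(dist[i][j], dist[i][k] + dist[k][j]). The final matrix gives, for each (i, j), the minimum total weight of any directed path from i to j (possibly empty when i = j).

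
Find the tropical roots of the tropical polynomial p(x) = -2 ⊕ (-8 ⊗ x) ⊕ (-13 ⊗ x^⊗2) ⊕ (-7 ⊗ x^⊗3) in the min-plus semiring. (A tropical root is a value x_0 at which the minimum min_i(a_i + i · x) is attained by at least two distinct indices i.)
Roots: {-6, 5, 6}

Each tropical root is a break point of the lower envelope of the lines y = a_i + i · x (there are 4 lines, with slopes 0, 1, ..., 3). Only the lines that attain the minimum somewhere contribute to roots; other lines are dominated. Here the surviving (envelope) indices are i = 3, i = 2, i = 1, i = 0.
Intersections between consecutive envelope lines give the roots: for adjacent envelope indices i < j the intersection is x = (a_i − a_j) / (j − i). Reading off the sorted break points: {-6, 5, 6}.
Verification: at each break x_0, at least two indices attain the minimum of min_i(a_i + i · x_0).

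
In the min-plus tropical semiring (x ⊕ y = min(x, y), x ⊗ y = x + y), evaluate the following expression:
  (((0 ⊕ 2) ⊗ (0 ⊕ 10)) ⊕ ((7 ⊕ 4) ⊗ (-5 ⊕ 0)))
(((0 ⊕ 2) ⊗ (0 ⊕ 10)) ⊕ ((7 ⊕ 4) ⊗ (-5 ⊕ 0))) = -1

Expand innermost to outermost. Recall ⊕ takes the minimum of its arguments and ⊗ takes their sum. Working out the expression (((0 ⊕ 2) ⊗ (0 ⊕ 10)) ⊕ ((7 ⊕ 4) ⊗ (-5 ⊕ 0))) gives -1.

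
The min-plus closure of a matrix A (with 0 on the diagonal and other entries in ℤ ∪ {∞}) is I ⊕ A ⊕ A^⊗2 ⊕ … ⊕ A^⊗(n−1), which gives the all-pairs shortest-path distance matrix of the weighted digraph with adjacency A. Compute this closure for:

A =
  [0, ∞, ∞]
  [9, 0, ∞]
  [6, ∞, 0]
Closure =
  [0, ∞, ∞]
  [9, 0, ∞]
  [6, ∞, 0]

This is the Floyd-Warshall all-pairs shortest-path computation. For each intermediate vertex k = 0, 1, …, 2, update dist[i][j] ← min(dist[i][j], dist[i][k] + dist[k][j]). The final matrix gives, for each (i, j), the minimum total weight of any directed path from i to j (possibly empty when i = j).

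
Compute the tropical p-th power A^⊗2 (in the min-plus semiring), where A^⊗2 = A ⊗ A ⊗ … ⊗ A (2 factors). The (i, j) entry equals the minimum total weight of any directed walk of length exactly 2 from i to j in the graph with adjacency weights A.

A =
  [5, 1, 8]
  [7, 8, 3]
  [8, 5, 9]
A^⊗2 =
  [8, 6, 4]
  [11, 8, 11]
  [12, 9, 8]

Each entry (A^⊗2)_ij equals the minimum over all length-2 walks i = v_0 → v_1 → … → v_2 = j of Σ_t A[v_t][v_{t+1}]. For example, for (i, j) = (0, 2) we minimise over 3 possible intermediate vertex sequences; the minimum is 4, attained along the walk 0 → 1 → 2.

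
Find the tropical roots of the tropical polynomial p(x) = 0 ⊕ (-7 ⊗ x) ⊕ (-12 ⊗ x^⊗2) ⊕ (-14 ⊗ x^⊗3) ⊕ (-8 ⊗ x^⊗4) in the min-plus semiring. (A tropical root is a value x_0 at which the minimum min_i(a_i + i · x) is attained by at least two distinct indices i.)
Roots: {-6, 2, 5, 7}

Each tropical root is a break point of the lower envelope of the lines y = a_i + i · x (there are 5 lines, with slopes 0, 1, ..., 4). Only the lines that attain the minimum somewhere contribute to roots; other lines are dominated. Here the surviving (envelope) indices are i = 4, i = 3, i = 2, i = 1, i = 0.
Intersections between consecutive envelope lines give the roots: for adjacent envelope indices i < j the intersection is x = (a_i − a_j) / (j − i). Reading off the sorted break points: {-6, 2, 5, 7}.
Verification: at each break x_0, at least two indices attain the minimum of min_i(a_i + i · x_0).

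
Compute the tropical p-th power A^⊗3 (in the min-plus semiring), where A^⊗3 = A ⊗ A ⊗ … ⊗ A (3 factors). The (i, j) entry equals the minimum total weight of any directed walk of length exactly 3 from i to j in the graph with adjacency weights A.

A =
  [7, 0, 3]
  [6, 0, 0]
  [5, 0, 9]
A^⊗3 =
  [5, 0, 0]
  [5, 0, 0]
  [5, 0, 0]

Each entry (A^⊗3)_ij equals the minimum over all length-3 walks i = v_0 → v_1 → … → v_3 = j of Σ_t A[v_t][v_{t+1}]. For example, for (i, j) = (0, 2) we minimise over 9 possible intermediate vertex sequences; the minimum is 0, attained along the walk 0 → 1 → 1 → 2.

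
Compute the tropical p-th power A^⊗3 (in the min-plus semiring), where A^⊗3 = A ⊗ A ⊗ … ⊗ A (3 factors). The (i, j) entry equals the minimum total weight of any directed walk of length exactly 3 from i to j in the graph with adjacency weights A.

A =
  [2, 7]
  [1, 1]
A^⊗3 =
  [6, 9]
  [3, 3]

Each entry (A^⊗3)_ij equals the minimum over all length-3 walks i = v_0 → v_1 → … → v_3 = j of Σ_t A[v_t][v_{t+1}]. For example, for (i, j) = (0, 1) we minimise over 4 possible intermediate vertex sequences; the minimum is 9, attained along the walk 0 → 1 → 1 → 1.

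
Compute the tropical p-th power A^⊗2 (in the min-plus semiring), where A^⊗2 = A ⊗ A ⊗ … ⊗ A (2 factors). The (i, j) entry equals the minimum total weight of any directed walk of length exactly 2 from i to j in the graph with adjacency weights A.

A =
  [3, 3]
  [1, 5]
A^⊗2 =
  [4, 6]
  [4, 4]

Each entry (A^⊗2)_ij equals the minimum over all length-2 walks i = v_0 → v_1 → … → v_2 = j of Σ_t A[v_t][v_{t+1}]. For example, for (i, j) = (0, 1) we minimise over 2 possible intermediate vertex sequences; the minimum is 6, attained along the walk 0 → 0 → 1.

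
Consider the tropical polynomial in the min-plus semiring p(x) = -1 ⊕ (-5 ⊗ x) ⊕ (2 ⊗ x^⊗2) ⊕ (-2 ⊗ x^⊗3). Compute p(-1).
p(-1) = -6

A tropical monomial a ⊗ x^⊗i evaluates to a + i · x. Evaluating each term at x = -1:
  Term 0 contributes -1 + 0 · -1 = -1
  Term 1 contributes -5 + 1 · -1 = -6
  Term 2 contributes 2 + 2 · -1 = 0
  Term 3 contributes -2 + 3 · -1 = -5
p(-1) = ⊕ of these = min[-1, -6, 0, -5] = -6.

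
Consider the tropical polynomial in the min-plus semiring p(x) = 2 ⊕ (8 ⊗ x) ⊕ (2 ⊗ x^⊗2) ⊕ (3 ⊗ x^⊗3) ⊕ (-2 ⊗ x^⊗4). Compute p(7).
p(7) = 2

A tropical monomial a ⊗ x^⊗i evaluates to a + i · x. Evaluating each term at x = 7:
  Term 0 contributes 2 + 0 · 7 = 2
  Term 1 contributes 8 + 1 · 7 = 15
  Term 2 contributes 2 + 2 · 7 = 16
  Term 3 contributes 3 + 3 · 7 = 24
  Term 4 contributes -2 + 4 · 7 = 26
p(7) = ⊕ of these = min[2, 15, 16, 24, 26] = 2.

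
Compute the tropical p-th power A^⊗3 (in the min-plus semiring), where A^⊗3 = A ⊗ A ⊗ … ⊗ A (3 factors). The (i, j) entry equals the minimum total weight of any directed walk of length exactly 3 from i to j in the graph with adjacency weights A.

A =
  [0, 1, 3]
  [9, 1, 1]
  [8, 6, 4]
A^⊗3 =
  [0, 1, 2]
  [9, 3, 3]
  [8, 8, 8]

Each entry (A^⊗3)_ij equals the minimum over all length-3 walks i = v_0 → v_1 → … → v_3 = j of Σ_t A[v_t][v_{t+1}]. For example, for (i, j) = (0, 2) we minimise over 9 possible intermediate vertex sequences; the minimum is 2, attained along the walk 0 → 0 → 1 → 2.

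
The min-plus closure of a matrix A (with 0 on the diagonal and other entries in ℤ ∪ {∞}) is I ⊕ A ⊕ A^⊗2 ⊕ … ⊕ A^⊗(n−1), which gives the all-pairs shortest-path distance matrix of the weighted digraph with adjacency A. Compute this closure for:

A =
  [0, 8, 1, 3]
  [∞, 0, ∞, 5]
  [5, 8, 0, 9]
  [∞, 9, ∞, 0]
Closure =
  [0, 8, 1, 3]
  [∞, 0, ∞, 5]
  [5, 8, 0, 8]
  [∞, 9, ∞, 0]

This is the Floyd-Warshall all-pairs shortest-path computation. For each intermediate vertex k = 0, 1, …, 3, update dist[i][j] ← min(dist[i][j], dist[i][k] + dist[k][j]). The final matrix gives, for each (i, j), the minimum total weight of any directed path from i to j (possibly empty when i = j).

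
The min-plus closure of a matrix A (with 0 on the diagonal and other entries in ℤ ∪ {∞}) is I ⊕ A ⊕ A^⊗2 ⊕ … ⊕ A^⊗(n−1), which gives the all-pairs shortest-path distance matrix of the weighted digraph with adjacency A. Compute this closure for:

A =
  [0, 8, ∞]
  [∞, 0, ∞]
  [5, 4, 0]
Closure =
  [0, 8, ∞]
  [∞, 0, ∞]
  [5, 4, 0]

This is the Floyd-Warshall all-pairs shortest-path computation. For each intermediate vertex k = 0, 1, …, 2, update dist[i][j] ← min(dist[i][j], dist[i][k] + dist[k][j]). The final matrix gives, for each (i, j), the minimum total weight of any directed path from i to j (possibly empty when i = j).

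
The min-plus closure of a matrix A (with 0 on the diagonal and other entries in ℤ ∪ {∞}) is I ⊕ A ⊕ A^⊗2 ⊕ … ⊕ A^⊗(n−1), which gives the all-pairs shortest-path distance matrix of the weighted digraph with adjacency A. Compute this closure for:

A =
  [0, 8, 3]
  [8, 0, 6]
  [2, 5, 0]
Closure =
  [0, 8, 3]
  [8, 0, 6]
  [2, 5, 0]

This is the Floyd-Warshall all-pairs shortest-path computation. For each intermediate vertex k = 0, 1, …, 2, update dist[i][j] ← min(dist[i][j], dist[i][k] + dist[k][j]). The final matrix gives, for each (i, j), the minimum total weight of any directed path from i to j (possibly empty when i = j).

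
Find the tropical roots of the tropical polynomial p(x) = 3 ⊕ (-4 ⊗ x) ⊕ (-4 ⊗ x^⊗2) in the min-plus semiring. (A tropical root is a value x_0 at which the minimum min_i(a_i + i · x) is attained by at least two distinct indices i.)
Roots: {0, 7}

Each tropical root is a break point of the lower envelope of the lines y = a_i + i · x (there are 3 lines, with slopes 0, 1, ..., 2). Only the lines that attain the minimum somewhere contribute to roots; other lines are dominated. Here the surviving (envelope) indices are i = 2, i = 1, i = 0.
Intersections between consecutive envelope lines give the roots: for adjacent envelope indices i < j the intersection is x = (a_i − a_j) / (j − i). Reading off the sorted break points: {0, 7}.
Verification: at each break x_0, at least two indices attain the minimum of min_i(a_i + i · x_0).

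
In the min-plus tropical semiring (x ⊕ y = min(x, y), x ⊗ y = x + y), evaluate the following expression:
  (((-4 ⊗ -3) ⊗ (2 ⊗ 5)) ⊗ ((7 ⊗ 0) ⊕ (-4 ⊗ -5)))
(((-4 ⊗ -3) ⊗ (2 ⊗ 5)) ⊗ ((7 ⊗ 0) ⊕ (-4 ⊗ -5))) = -9

Expand innermost to outermost. Recall ⊕ takes the minimum of its arguments and ⊗ takes their sum. Working out the expression (((-4 ⊗ -3) ⊗ (2 ⊗ 5)) ⊗ ((7 ⊗ 0) ⊕ (-4 ⊗ -5))) gives -9.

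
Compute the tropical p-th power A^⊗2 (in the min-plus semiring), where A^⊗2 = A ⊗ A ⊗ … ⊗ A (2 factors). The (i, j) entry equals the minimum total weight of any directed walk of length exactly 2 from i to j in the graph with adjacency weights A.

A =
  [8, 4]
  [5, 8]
A^⊗2 =
  [9, 12]
  [13, 9]

Each entry (A^⊗2)_ij equals the minimum over all length-2 walks i = v_0 → v_1 → … → v_2 = j of Σ_t A[v_t][v_{t+1}]. For example, for (i, j) = (0, 1) we minimise over 2 possible intermediate vertex sequences; the minimum is 12, attained along the walk 0 → 0 → 1.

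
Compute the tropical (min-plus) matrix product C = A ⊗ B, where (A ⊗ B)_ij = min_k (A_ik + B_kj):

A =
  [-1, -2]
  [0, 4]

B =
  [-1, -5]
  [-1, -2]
A ⊗ B =
  [-3, -6]
  [-1, -5]

Apply the min-plus product entry-by-entry:
  C[0][0] = min over k of (A[0][0] + B[0][0] = -1 + -1 = -2, A[0][1] + B[1][0] = -2 + -1 = -3) = -3 (attained at k = 1)
  C[0][1] = min over k of (A[0][0] + B[0][1] = -1 + -5 = -6, A[0][1] + B[1][1] = -2 + -2 = -4) = -6 (attained at k = 0)
  C[1][0] = min over k of (A[1][0] + B[0][0] = 0 + -1 = -1, A[1][1] + B[1][0] = 4 + -1 = 3) = -1 (attained at k = 0)
  C[1][1] = min over k of (A[1][0] + B[0][1] = 0 + -5 = -5, A[1][1] + B[1][1] = 4 + -2 = 2) = -5 (attained at k = 0)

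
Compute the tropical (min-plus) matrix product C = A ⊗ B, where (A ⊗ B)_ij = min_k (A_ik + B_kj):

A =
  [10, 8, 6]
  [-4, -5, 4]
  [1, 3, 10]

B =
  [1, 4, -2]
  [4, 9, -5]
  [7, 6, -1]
A ⊗ B =
  [11, 12, 3]
  [-3, 0, -10]
  [2, 5, -2]

Apply the min-plus product entry-by-entry:
  C[0][0] = min over k of (A[0][0] + B[0][0] = 10 + 1 = 11, A[0][1] + B[1][0] = 8 + 4 = 12, A[0][2] + B[2][0] = 6 + 7 = 13) = 11 (attained at k = 0)
  C[0][1] = min over k of (A[0][0] + B[0][1] = 10 + 4 = 14, A[0][1] + B[1][1] = 8 + 9 = 17, A[0][2] + B[2][1] = 6 + 6 = 12) = 12 (attained at k = 2)
  C[0][2] = min over k of (A[0][0] + B[0][2] = 10 + -2 = 8, A[0][1] + B[1][2] = 8 + -5 = 3, A[0][2] + B[2][2] = 6 + -1 = 5) = 3 (attained at k = 1)
  C[1][0] = min over k of (A[1][0] + B[0][0] = -4 + 1 = -3, A[1][1] + B[1][0] = -5 + 4 = -1, A[1][2] + B[2][0] = 4 + 7 = 11) = -3 (attained at k = 0)
  C[1][1] = min over k of (A[1][0] + B[0][1] = -4 + 4 = 0, A[1][1] + B[1][1] = -5 + 9 = 4, A[1][2] + B[2][1] = 4 + 6 = 10) = 0 (attained at k = 0)
  C[1][2] = min over k of (A[1][0] + B[0][2] = -4 + -2 = -6, A[1][1] + B[1][2] = -5 + -5 = -10, A[1][2] + B[2][2] = 4 + -1 = 3) = -10 (attained at k = 1)
  C[2][0] = min over k of (A[2][0] + B[0][0] = 1 + 1 = 2, A[2][1] + B[1][0] = 3 + 4 = 7, A[2][2] + B[2][0] = 10 + 7 = 17) = 2 (attained at k = 0)
  C[2][1] = min over k of (A[2][0] + B[0][1] = 1 + 4 = 5, A[2][1] + B[1][1] = 3 + 9 = 12, A[2][2] + B[2][1] = 10 + 6 = 16) = 5 (attained at k = 0)
  C[2][2] = min over k of (A[2][0] + B[0][2] = 1 + -2 = -1, A[2][1] + B[1][2] = 3 + -5 = -2, A[2][2] + B[2][2] = 10 + -1 = 9) = -2 (attained at k = 1)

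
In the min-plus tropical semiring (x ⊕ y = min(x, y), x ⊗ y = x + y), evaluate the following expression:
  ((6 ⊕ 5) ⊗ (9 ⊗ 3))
((6 ⊕ 5) ⊗ (9 ⊗ 3)) = 17

Expand innermost to outermost. Recall ⊕ takes the minimum of its arguments and ⊗ takes their sum. Working out the expression ((6 ⊕ 5) ⊗ (9 ⊗ 3)) gives 17.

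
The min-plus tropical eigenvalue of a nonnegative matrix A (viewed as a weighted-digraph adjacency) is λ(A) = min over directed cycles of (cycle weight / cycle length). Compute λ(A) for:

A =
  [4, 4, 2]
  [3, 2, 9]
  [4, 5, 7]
λ(A) = 2

Enumerate directed cycles and compute their means (weight / length). Sample:
  cycle 0 → 0: weight = 4, length = 1, mean = 4/1 ≈ 4.000
  cycle 1 → 1: weight = 2, length = 1, mean = 2/1 ≈ 2.000
  cycle 2 → 2: weight = 7, length = 1, mean = 7/1 ≈ 7.000
  cycle 0 → 1 → 0: weight = 7, length = 2, mean = 7/2 ≈ 3.500
  cycle 0 → 2 → 0: weight = 6, length = 2, mean = 6/2 ≈ 3.000
  cycle 1 → 0 → 1: weight = 7, length = 2, mean = 7/2 ≈ 3.500
Minimum mean = 2.000, attained e.g. along the cycle 1 → 1 with weight 2 and length 1. So λ(A) = 2/1 = 2.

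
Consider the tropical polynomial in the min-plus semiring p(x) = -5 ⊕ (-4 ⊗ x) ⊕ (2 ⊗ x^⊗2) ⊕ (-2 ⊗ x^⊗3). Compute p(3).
p(3) = -5

A tropical monomial a ⊗ x^⊗i evaluates to a + i · x. Evaluating each term at x = 3:
  Term 0 contributes -5 + 0 · 3 = -5
  Term 1 contributes -4 + 1 · 3 = -1
  Term 2 contributes 2 + 2 · 3 = 8
  Term 3 contributes -2 + 3 · 3 = 7
p(3) = ⊕ of these = min[-5, -1, 8, 7] = -5.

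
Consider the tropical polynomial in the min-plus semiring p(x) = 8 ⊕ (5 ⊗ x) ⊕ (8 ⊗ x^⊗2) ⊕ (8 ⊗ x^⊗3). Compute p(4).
p(4) = 8

A tropical monomial a ⊗ x^⊗i evaluates to a + i · x. Evaluating each term at x = 4:
  Term 0 contributes 8 + 0 · 4 = 8
  Term 1 contributes 5 + 1 · 4 = 9
  Term 2 contributes 8 + 2 · 4 = 16
  Term 3 contributes 8 + 3 · 4 = 20
p(4) = ⊕ of these = min[8, 9, 16, 20] = 8.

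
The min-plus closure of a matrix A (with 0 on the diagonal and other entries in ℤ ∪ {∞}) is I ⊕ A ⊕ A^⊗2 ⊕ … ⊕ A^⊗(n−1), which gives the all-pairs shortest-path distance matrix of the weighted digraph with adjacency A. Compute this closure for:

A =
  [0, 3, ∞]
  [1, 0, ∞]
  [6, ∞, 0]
Closure =
  [0, 3, ∞]
  [1, 0, ∞]
  [6, 9, 0]

This is the Floyd-Warshall all-pairs shortest-path computation. For each intermediate vertex k = 0, 1, …, 2, update dist[i][j] ← min(dist[i][j], dist[i][k] + dist[k][j]). The final matrix gives, for each (i, j), the minimum total weight of any directed path from i to j (possibly empty when i = j).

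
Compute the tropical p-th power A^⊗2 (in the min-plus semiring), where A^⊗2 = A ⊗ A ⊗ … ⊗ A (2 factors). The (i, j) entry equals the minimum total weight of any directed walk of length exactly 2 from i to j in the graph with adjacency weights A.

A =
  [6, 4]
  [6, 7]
A^⊗2 =
  [10, 10]
  [12, 10]

Each entry (A^⊗2)_ij equals the minimum over all length-2 walks i = v_0 → v_1 → … → v_2 = j of Σ_t A[v_t][v_{t+1}]. For example, for (i, j) = (0, 1) we minimise over 2 possible intermediate vertex sequences; the minimum is 10, attained along the walk 0 → 0 → 1.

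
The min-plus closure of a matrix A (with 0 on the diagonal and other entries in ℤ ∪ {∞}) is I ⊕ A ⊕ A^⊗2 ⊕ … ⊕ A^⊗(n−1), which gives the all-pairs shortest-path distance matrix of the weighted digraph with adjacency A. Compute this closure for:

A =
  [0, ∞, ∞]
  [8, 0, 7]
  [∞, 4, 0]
Closure =
  [0, ∞, ∞]
  [8, 0, 7]
  [12, 4, 0]

This is the Floyd-Warshall all-pairs shortest-path computation. For each intermediate vertex k = 0, 1, …, 2, update dist[i][j] ← min(dist[i][j], dist[i][k] + dist[k][j]). The final matrix gives, for each (i, j), the minimum total weight of any directed path from i to j (possibly empty when i = j).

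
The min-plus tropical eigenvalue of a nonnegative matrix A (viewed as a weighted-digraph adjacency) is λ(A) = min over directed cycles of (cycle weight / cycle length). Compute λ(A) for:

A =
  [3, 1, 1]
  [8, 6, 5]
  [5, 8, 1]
λ(A) = 1

Enumerate directed cycles and compute their means (weight / length). Sample:
  cycle 0 → 0: weight = 3, length = 1, mean = 3/1 ≈ 3.000
  cycle 1 → 1: weight = 6, length = 1, mean = 6/1 ≈ 6.000
  cycle 2 → 2: weight = 1, length = 1, mean = 1/1 ≈ 1.000
  cycle 0 → 1 → 0: weight = 9, length = 2, mean = 9/2 ≈ 4.500
  cycle 0 → 2 → 0: weight = 6, length = 2, mean = 6/2 ≈ 3.000
  cycle 1 → 0 → 1: weight = 9, length = 2, mean = 9/2 ≈ 4.500
Minimum mean = 1.000, attained e.g. along the cycle 2 → 2 with weight 1 and length 1. So λ(A) = 1/1 = 1.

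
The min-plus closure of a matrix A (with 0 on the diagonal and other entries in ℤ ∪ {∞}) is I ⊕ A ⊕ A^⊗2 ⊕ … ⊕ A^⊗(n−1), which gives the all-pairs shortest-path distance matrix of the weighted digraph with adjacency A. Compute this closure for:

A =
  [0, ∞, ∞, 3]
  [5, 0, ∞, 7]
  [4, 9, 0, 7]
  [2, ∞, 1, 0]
Closure =
  [0, 13, 4, 3]
  [5, 0, 8, 7]
  [4, 9, 0, 7]
  [2, 10, 1, 0]

This is the Floyd-Warshall all-pairs shortest-path computation. For each intermediate vertex k = 0, 1, …, 3, update dist[i][j] ← min(dist[i][j], dist[i][k] + dist[k][j]). The final matrix gives, for each (i, j), the minimum total weight of any directed path from i to j (possibly empty when i = j).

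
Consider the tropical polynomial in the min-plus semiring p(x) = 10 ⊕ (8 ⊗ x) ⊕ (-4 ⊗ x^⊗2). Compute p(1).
p(1) = -2

A tropical monomial a ⊗ x^⊗i evaluates to a + i · x. Evaluating each term at x = 1:
  Term 0 contributes 10 + 0 · 1 = 10
  Term 1 contributes 8 + 1 · 1 = 9
  Term 2 contributes -4 + 2 · 1 = -2
p(1) = ⊕ of these = min[10, 9, -2] = -2.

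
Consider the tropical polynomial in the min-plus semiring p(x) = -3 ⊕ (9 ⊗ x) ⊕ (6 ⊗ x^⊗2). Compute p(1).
p(1) = -3

A tropical monomial a ⊗ x^⊗i evaluates to a + i · x. Evaluating each term at x = 1:
  Term 0 contributes -3 + 0 · 1 = -3
  Term 1 contributes 9 + 1 · 1 = 10
  Term 2 contributes 6 + 2 · 1 = 8
p(1) = ⊕ of these = min[-3, 10, 8] = -3.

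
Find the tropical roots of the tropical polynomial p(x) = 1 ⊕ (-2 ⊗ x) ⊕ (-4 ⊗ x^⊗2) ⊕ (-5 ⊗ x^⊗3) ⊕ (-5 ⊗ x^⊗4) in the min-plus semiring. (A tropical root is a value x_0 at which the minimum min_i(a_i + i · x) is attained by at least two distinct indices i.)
Roots: {0, 1, 2, 3}

Each tropical root is a break point of the lower envelope of the lines y = a_i + i · x (there are 5 lines, with slopes 0, 1, ..., 4). Only the lines that attain the minimum somewhere contribute to roots; other lines are dominated. Here the surviving (envelope) indices are i = 4, i = 3, i = 2, i = 1, i = 0.
Intersections between consecutive envelope lines give the roots: for adjacent envelope indices i < j the intersection is x = (a_i − a_j) / (j − i). Reading off the sorted break points: {0, 1, 2, 3}.
Verification: at each break x_0, at least two indices attain the minimum of min_i(a_i + i · x_0).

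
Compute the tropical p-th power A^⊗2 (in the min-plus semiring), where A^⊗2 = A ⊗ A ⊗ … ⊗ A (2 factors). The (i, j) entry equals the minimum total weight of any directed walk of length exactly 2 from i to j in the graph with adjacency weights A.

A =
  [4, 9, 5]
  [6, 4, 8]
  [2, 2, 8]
A^⊗2 =
  [7, 7, 9]
  [10, 8, 11]
  [6, 6, 7]

Each entry (A^⊗2)_ij equals the minimum over all length-2 walks i = v_0 → v_1 → … → v_2 = j of Σ_t A[v_t][v_{t+1}]. For example, for (i, j) = (0, 2) we minimise over 3 possible intermediate vertex sequences; the minimum is 9, attained along the walk 0 → 0 → 2.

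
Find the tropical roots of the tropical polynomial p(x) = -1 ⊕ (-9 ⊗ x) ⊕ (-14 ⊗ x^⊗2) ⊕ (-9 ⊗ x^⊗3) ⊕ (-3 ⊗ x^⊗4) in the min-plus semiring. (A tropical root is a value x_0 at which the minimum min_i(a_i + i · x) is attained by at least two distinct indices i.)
Roots: {-6, -5, 5, 8}

Each tropical root is a break point of the lower envelope of the lines y = a_i + i · x (there are 5 lines, with slopes 0, 1, ..., 4). Only the lines that attain the minimum somewhere contribute to roots; other lines are dominated. Here the surviving (envelope) indices are i = 4, i = 3, i = 2, i = 1, i = 0.
Intersections between consecutive envelope lines give the roots: for adjacent envelope indices i < j the intersection is x = (a_i − a_j) / (j − i). Reading off the sorted break points: {-6, -5, 5, 8}.
Verification: at each break x_0, at least two indices attain the minimum of min_i(a_i + i · x_0).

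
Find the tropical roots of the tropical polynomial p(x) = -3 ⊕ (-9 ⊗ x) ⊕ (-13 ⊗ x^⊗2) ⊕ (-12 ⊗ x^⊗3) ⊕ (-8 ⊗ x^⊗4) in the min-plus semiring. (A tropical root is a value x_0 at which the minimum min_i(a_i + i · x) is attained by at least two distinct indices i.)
Roots: {-4, -1, 4, 6}

Each tropical root is a break point of the lower envelope of the lines y = a_i + i · x (there are 5 lines, with slopes 0, 1, ..., 4). Only the lines that attain the minimum somewhere contribute to roots; other lines are dominated. Here the surviving (envelope) indices are i = 4, i = 3, i = 2, i = 1, i = 0.
Intersections between consecutive envelope lines give the roots: for adjacent envelope indices i < j the intersection is x = (a_i − a_j) / (j − i). Reading off the sorted break points: {-4, -1, 4, 6}.
Verification: at each break x_0, at least two indices attain the minimum of min_i(a_i + i · x_0).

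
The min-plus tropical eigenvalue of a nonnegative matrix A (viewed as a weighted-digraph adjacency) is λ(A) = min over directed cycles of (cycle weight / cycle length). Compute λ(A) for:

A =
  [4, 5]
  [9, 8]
λ(A) = 4

Enumerate directed cycles and compute their means (weight / length). Sample:
  cycle 0 → 0: weight = 4, length = 1, mean = 4/1 ≈ 4.000
  cycle 1 → 1: weight = 8, length = 1, mean = 8/1 ≈ 8.000
  cycle 0 → 1 → 0: weight = 14, length = 2, mean = 14/2 ≈ 7.000
  cycle 1 → 0 → 1: weight = 14, length = 2, mean = 14/2 ≈ 7.000
Minimum mean = 4.000, attained e.g. along the cycle 0 → 0 with weight 4 and length 1. So λ(A) = 4/1 = 4.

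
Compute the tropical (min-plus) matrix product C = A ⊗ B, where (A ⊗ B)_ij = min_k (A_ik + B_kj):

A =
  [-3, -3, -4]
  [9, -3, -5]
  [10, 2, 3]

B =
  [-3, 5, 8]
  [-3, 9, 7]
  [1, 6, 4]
A ⊗ B =
  [-6, 2, 0]
  [-6, 1, -1]
  [-1, 9, 7]

Apply the min-plus product entry-by-entry:
  C[0][0] = min over k of (A[0][0] + B[0][0] = -3 + -3 = -6, A[0][1] + B[1][0] = -3 + -3 = -6, A[0][2] + B[2][0] = -4 + 1 = -3) = -6 (attained at k = 0)
  C[0][1] = min over k of (A[0][0] + B[0][1] = -3 + 5 = 2, A[0][1] + B[1][1] = -3 + 9 = 6, A[0][2] + B[2][1] = -4 + 6 = 2) = 2 (attained at k = 0)
  C[0][2] = min over k of (A[0][0] + B[0][2] = -3 + 8 = 5, A[0][1] + B[1][2] = -3 + 7 = 4, A[0][2] + B[2][2] = -4 + 4 = 0) = 0 (attained at k = 2)
  C[1][0] = min over k of (A[1][0] + B[0][0] = 9 + -3 = 6, A[1][1] + B[1][0] = -3 + -3 = -6, A[1][2] + B[2][0] = -5 + 1 = -4) = -6 (attained at k = 1)
  C[1][1] = min over k of (A[1][0] + B[0][1] = 9 + 5 = 14, A[1][1] + B[1][1] = -3 + 9 = 6, A[1][2] + B[2][1] = -5 + 6 = 1) = 1 (attained at k = 2)
  C[1][2] = min over k of (A[1][0] + B[0][2] = 9 + 8 = 17, A[1][1] + B[1][2] = -3 + 7 = 4, A[1][2] + B[2][2] = -5 + 4 = -1) = -1 (attained at k = 2)
  C[2][0] = min over k of (A[2][0] + B[0][0] = 10 + -3 = 7, A[2][1] + B[1][0] = 2 + -3 = -1, A[2][2] + B[2][0] = 3 + 1 = 4) = -1 (attained at k = 1)
  C[2][1] = min over k of (A[2][0] + B[0][1] = 10 + 5 = 15, A[2][1] + B[1][1] = 2 + 9 = 11, A[2][2] + B[2][1] = 3 + 6 = 9) = 9 (attained at k = 2)
  C[2][2] = min over k of (A[2][0] + B[0][2] = 10 + 8 = 18, A[2][1] + B[1][2] = 2 + 7 = 9, A[2][2] + B[2][2] = 3 + 4 = 7) = 7 (attained at k = 2)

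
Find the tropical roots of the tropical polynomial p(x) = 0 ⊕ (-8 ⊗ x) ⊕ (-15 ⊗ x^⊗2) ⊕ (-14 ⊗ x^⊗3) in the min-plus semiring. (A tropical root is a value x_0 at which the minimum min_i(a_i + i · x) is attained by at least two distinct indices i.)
Roots: {-1, 7, 8}

Each tropical root is a break point of the lower envelope of the lines y = a_i + i · x (there are 4 lines, with slopes 0, 1, ..., 3). Only the lines that attain the minimum somewhere contribute to roots; other lines are dominated. Here the surviving (envelope) indices are i = 3, i = 2, i = 1, i = 0.
Intersections between consecutive envelope lines give the roots: for adjacent envelope indices i < j the intersection is x = (a_i − a_j) / (j − i). Reading off the sorted break points: {-1, 7, 8}.
Verification: at each break x_0, at least two indices attain the minimum of min_i(a_i + i · x_0).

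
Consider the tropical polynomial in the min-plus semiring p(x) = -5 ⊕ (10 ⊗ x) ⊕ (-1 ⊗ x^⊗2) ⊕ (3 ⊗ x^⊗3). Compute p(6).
p(6) = -5

A tropical monomial a ⊗ x^⊗i evaluates to a + i · x. Evaluating each term at x = 6:
  Term 0 contributes -5 + 0 · 6 = -5
  Term 1 contributes 10 + 1 · 6 = 16
  Term 2 contributes -1 + 2 · 6 = 11
  Term 3 contributes 3 + 3 · 6 = 21
p(6) = ⊕ of these = min[-5, 16, 11, 21] = -5.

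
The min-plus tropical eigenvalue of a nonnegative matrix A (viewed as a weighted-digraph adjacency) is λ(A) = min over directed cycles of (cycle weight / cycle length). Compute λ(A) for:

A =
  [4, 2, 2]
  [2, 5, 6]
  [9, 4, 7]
λ(A) = 2

Enumerate directed cycles and compute their means (weight / length). Sample:
  cycle 0 → 0: weight = 4, length = 1, mean = 4/1 ≈ 4.000
  cycle 1 → 1: weight = 5, length = 1, mean = 5/1 ≈ 5.000
  cycle 2 → 2: weight = 7, length = 1, mean = 7/1 ≈ 7.000
  cycle 0 → 1 → 0: weight = 4, length = 2, mean = 4/2 ≈ 2.000
  cycle 0 → 2 → 0: weight = 11, length = 2, mean = 11/2 ≈ 5.500
  cycle 1 → 0 → 1: weight = 4, length = 2, mean = 4/2 ≈ 2.000
Minimum mean = 2.000, attained e.g. along the cycle 0 → 1 → 0 with weight 4 and length 2. So λ(A) = 4/2 = 2.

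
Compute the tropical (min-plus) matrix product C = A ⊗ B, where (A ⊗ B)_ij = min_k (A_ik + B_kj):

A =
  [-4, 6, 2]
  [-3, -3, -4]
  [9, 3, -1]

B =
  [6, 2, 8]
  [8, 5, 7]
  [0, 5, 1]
A ⊗ B =
  [2, -2, 3]
  [-4, -1, -3]
  [-1, 4, 0]

Apply the min-plus product entry-by-entry:
  C[0][0] = min over k of (A[0][0] + B[0][0] = -4 + 6 = 2, A[0][1] + B[1][0] = 6 + 8 = 14, A[0][2] + B[2][0] = 2 + 0 = 2) = 2 (attained at k = 0)
  C[0][1] = min over k of (A[0][0] + B[0][1] = -4 + 2 = -2, A[0][1] + B[1][1] = 6 + 5 = 11, A[0][2] + B[2][1] = 2 + 5 = 7) = -2 (attained at k = 0)
  C[0][2] = min over k of (A[0][0] + B[0][2] = -4 + 8 = 4, A[0][1] + B[1][2] = 6 + 7 = 13, A[0][2] + B[2][2] = 2 + 1 = 3) = 3 (attained at k = 2)
  C[1][0] = min over k of (A[1][0] + B[0][0] = -3 + 6 = 3, A[1][1] + B[1][0] = -3 + 8 = 5, A[1][2] + B[2][0] = -4 + 0 = -4) = -4 (attained at k = 2)
  C[1][1] = min over k of (A[1][0] + B[0][1] = -3 + 2 = -1, A[1][1] + B[1][1] = -3 + 5 = 2, A[1][2] + B[2][1] = -4 + 5 = 1) = -1 (attained at k = 0)
  C[1][2] = min over k of (A[1][0] + B[0][2] = -3 + 8 = 5, A[1][1] + B[1][2] = -3 + 7 = 4, A[1][2] + B[2][2] = -4 + 1 = -3) = -3 (attained at k = 2)
  C[2][0] = min over k of (A[2][0] + B[0][0] = 9 + 6 = 15, A[2][1] + B[1][0] = 3 + 8 = 11, A[2][2] + B[2][0] = -1 + 0 = -1) = -1 (attained at k = 2)
  C[2][1] = min over k of (A[2][0] + B[0][1] = 9 + 2 = 11, A[2][1] + B[1][1] = 3 + 5 = 8, A[2][2] + B[2][1] = -1 + 5 = 4) = 4 (attained at k = 2)
  C[2][2] = min over k of (A[2][0] + B[0][2] = 9 + 8 = 17, A[2][1] + B[1][2] = 3 + 7 = 10, A[2][2] + B[2][2] = -1 + 1 = 0) = 0 (attained at k = 2)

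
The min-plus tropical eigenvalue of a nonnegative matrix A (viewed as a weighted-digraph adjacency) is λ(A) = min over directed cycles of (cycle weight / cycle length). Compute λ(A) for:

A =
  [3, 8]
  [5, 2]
λ(A) = 2

Enumerate directed cycles and compute their means (weight / length). Sample:
  cycle 0 → 0: weight = 3, length = 1, mean = 3/1 ≈ 3.000
  cycle 1 → 1: weight = 2, length = 1, mean = 2/1 ≈ 2.000
  cycle 0 → 1 → 0: weight = 13, length = 2, mean = 13/2 ≈ 6.500
  cycle 1 → 0 → 1: weight = 13, length = 2, mean = 13/2 ≈ 6.500
Minimum mean = 2.000, attained e.g. along the cycle 1 → 1 with weight 2 and length 1. So λ(A) = 2/1 = 2.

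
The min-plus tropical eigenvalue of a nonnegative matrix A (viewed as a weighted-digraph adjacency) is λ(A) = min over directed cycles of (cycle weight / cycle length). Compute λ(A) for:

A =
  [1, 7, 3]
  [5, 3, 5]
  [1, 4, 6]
λ(A) = 1

Enumerate directed cycles and compute their means (weight / length). Sample:
  cycle 0 → 0: weight = 1, length = 1, mean = 1/1 ≈ 1.000
  cycle 1 → 1: weight = 3, length = 1, mean = 3/1 ≈ 3.000
  cycle 2 → 2: weight = 6, length = 1, mean = 6/1 ≈ 6.000
  cycle 0 → 1 → 0: weight = 12, length = 2, mean = 12/2 ≈ 6.000
  cycle 0 → 2 → 0: weight = 4, length = 2, mean = 4/2 ≈ 2.000
  cycle 1 → 0 → 1: weight = 12, length = 2, mean = 12/2 ≈ 6.000
Minimum mean = 1.000, attained e.g. along the cycle 0 → 0 with weight 1 and length 1. So λ(A) = 1/1 = 1.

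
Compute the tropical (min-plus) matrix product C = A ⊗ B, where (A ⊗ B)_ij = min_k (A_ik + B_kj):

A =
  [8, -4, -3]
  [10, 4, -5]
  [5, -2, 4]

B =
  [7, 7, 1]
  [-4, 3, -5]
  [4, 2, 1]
A ⊗ B =
  [-8, -1, -9]
  [-1, -3, -4]
  [-6, 1, -7]

Apply the min-plus product entry-by-entry:
  C[0][0] = min over k of (A[0][0] + B[0][0] = 8 + 7 = 15, A[0][1] + B[1][0] = -4 + -4 = -8, A[0][2] + B[2][0] = -3 + 4 = 1) = -8 (attained at k = 1)
  C[0][1] = min over k of (A[0][0] + B[0][1] = 8 + 7 = 15, A[0][1] + B[1][1] = -4 + 3 = -1, A[0][2] + B[2][1] = -3 + 2 = -1) = -1 (attained at k = 1)
  C[0][2] = min over k of (A[0][0] + B[0][2] = 8 + 1 = 9, A[0][1] + B[1][2] = -4 + -5 = -9, A[0][2] + B[2][2] = -3 + 1 = -2) = -9 (attained at k = 1)
  C[1][0] = min over k of (A[1][0] + B[0][0] = 10 + 7 = 17, A[1][1] + B[1][0] = 4 + -4 = 0, A[1][2] + B[2][0] = -5 + 4 = -1) = -1 (attained at k = 2)
  C[1][1] = min over k of (A[1][0] + B[0][1] = 10 + 7 = 17, A[1][1] + B[1][1] = 4 + 3 = 7, A[1][2] + B[2][1] = -5 + 2 = -3) = -3 (attained at k = 2)
  C[1][2] = min over k of (A[1][0] + B[0][2] = 10 + 1 = 11, A[1][1] + B[1][2] = 4 + -5 = -1, A[1][2] + B[2][2] = -5 + 1 = -4) = -4 (attained at k = 2)
  C[2][0] = min over k of (A[2][0] + B[0][0] = 5 + 7 = 12, A[2][1] + B[1][0] = -2 + -4 = -6, A[2][2] + B[2][0] = 4 + 4 = 8) = -6 (attained at k = 1)
  C[2][1] = min over k of (A[2][0] + B[0][1] = 5 + 7 = 12, A[2][1] + B[1][1] = -2 + 3 = 1, A[2][2] + B[2][1] = 4 + 2 = 6) = 1 (attained at k = 1)
  C[2][2] = min over k of (A[2][0] + B[0][2] = 5 + 1 = 6, A[2][1] + B[1][2] = -2 + -5 = -7, A[2][2] + B[2][2] = 4 + 1 = 5) = -7 (attained at k = 1)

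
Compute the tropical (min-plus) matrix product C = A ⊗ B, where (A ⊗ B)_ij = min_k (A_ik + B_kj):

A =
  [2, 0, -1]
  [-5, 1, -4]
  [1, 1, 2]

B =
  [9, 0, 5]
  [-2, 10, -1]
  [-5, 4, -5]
A ⊗ B =
  [-6, 2, -6]
  [-9, -5, -9]
  [-3, 1, -3]

Apply the min-plus product entry-by-entry:
  C[0][0] = min over k of (A[0][0] + B[0][0] = 2 + 9 = 11, A[0][1] + B[1][0] = 0 + -2 = -2, A[0][2] + B[2][0] = -1 + -5 = -6) = -6 (attained at k = 2)
  C[0][1] = min over k of (A[0][0] + B[0][1] = 2 + 0 = 2, A[0][1] + B[1][1] = 0 + 10 = 10, A[0][2] + B[2][1] = -1 + 4 = 3) = 2 (attained at k = 0)
  C[0][2] = min over k of (A[0][0] + B[0][2] = 2 + 5 = 7, A[0][1] + B[1][2] = 0 + -1 = -1, A[0][2] + B[2][2] = -1 + -5 = -6) = -6 (attained at k = 2)
  C[1][0] = min over k of (A[1][0] + B[0][0] = -5 + 9 = 4, A[1][1] + B[1][0] = 1 + -2 = -1, A[1][2] + B[2][0] = -4 + -5 = -9) = -9 (attained at k = 2)
  C[1][1] = min over k of (A[1][0] + B[0][1] = -5 + 0 = -5, A[1][1] + B[1][1] = 1 + 10 = 11, A[1][2] + B[2][1] = -4 + 4 = 0) = -5 (attained at k = 0)
  C[1][2] = min over k of (A[1][0] + B[0][2] = -5 + 5 = 0, A[1][1] + B[1][2] = 1 + -1 = 0, A[1][2] + B[2][2] = -4 + -5 = -9) = -9 (attained at k = 2)
  C[2][0] = min over k of (A[2][0] + B[0][0] = 1 + 9 = 10, A[2][1] + B[1][0] = 1 + -2 = -1, A[2][2] + B[2][0] = 2 + -5 = -3) = -3 (attained at k = 2)
  C[2][1] = min over k of (A[2][0] + B[0][1] = 1 + 0 = 1, A[2][1] + B[1][1] = 1 + 10 = 11, A[2][2] + B[2][1] = 2 + 4 = 6) = 1 (attained at k = 0)
  C[2][2] = min over k of (A[2][0] + B[0][2] = 1 + 5 = 6, A[2][1] + B[1][2] = 1 + -1 = 0, A[2][2] + B[2][2] = 2 + -5 = -3) = -3 (attained at k = 2)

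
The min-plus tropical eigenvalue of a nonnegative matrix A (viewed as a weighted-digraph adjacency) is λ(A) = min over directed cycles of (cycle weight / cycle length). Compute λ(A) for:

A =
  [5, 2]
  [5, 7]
λ(A) = 7/2

Enumerate directed cycles and compute their means (weight / length). Sample:
  cycle 0 → 0: weight = 5, length = 1, mean = 5/1 ≈ 5.000
  cycle 1 → 1: weight = 7, length = 1, mean = 7/1 ≈ 7.000
  cycle 0 → 1 → 0: weight = 7, length = 2, mean = 7/2 ≈ 3.500
  cycle 1 → 0 → 1: weight = 7, length = 2, mean = 7/2 ≈ 3.500
Minimum mean = 3.500, attained e.g. along the cycle 0 → 1 → 0 with weight 7 and length 2. So λ(A) = 7/2 = 7/2.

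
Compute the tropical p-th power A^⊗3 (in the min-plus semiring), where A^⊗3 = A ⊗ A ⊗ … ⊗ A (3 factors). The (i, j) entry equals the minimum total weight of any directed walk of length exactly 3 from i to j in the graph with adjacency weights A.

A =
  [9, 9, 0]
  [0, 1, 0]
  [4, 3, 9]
A^⊗3 =
  [3, 4, 3]
  [2, 3, 1]
  [4, 5, 3]

Each entry (A^⊗3)_ij equals the minimum over all length-3 walks i = v_0 → v_1 → … → v_3 = j of Σ_t A[v_t][v_{t+1}]. For example, for (i, j) = (0, 2) we minimise over 9 possible intermediate vertex sequences; the minimum is 3, attained along the walk 0 → 2 → 1 → 2.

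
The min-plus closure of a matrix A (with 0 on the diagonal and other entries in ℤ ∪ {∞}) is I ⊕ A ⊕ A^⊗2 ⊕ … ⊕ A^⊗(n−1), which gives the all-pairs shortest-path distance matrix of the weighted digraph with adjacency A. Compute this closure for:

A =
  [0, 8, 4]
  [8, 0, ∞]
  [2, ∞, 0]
Closure =
  [0, 8, 4]
  [8, 0, 12]
  [2, 10, 0]

This is the Floyd-Warshall all-pairs shortest-path computation. For each intermediate vertex k = 0, 1, …, 2, update dist[i][j] ← min(dist[i][j], dist[i][k] + dist[k][j]). The final matrix gives, for each (i, j), the minimum total weight of any directed path from i to j (possibly empty when i = j).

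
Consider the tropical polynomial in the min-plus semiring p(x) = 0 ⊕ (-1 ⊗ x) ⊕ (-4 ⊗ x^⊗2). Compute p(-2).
p(-2) = -8

A tropical monomial a ⊗ x^⊗i evaluates to a + i · x. Evaluating each term at x = -2:
  Term 0 contributes 0 + 0 · -2 = 0
  Term 1 contributes -1 + 1 · -2 = -3
  Term 2 contributes -4 + 2 · -2 = -8
p(-2) = ⊕ of these = min[0, -3, -8] = -8.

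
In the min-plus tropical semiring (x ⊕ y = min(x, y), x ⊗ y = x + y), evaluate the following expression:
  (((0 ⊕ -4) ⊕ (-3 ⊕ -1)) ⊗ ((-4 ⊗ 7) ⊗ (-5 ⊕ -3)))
(((0 ⊕ -4) ⊕ (-3 ⊕ -1)) ⊗ ((-4 ⊗ 7) ⊗ (-5 ⊕ -3))) = -6

Expand innermost to outermost. Recall ⊕ takes the minimum of its arguments and ⊗ takes their sum. Working out the expression (((0 ⊕ -4) ⊕ (-3 ⊕ -1)) ⊗ ((-4 ⊗ 7) ⊗ (-5 ⊕ -3))) gives -6.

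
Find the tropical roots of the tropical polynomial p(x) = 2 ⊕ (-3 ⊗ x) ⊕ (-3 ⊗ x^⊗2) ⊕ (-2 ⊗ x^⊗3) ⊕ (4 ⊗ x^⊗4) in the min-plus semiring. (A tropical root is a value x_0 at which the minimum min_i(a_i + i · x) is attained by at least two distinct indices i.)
Roots: {-6, -1, 0, 5}

Each tropical root is a break point of the lower envelope of the lines y = a_i + i · x (there are 5 lines, with slopes 0, 1, ..., 4). Only the lines that attain the minimum somewhere contribute to roots; other lines are dominated. Here the surviving (envelope) indices are i = 4, i = 3, i = 2, i = 1, i = 0.
Intersections between consecutive envelope lines give the roots: for adjacent envelope indices i < j the intersection is x = (a_i − a_j) / (j − i). Reading off the sorted break points: {-6, -1, 0, 5}.
Verification: at each break x_0, at least two indices attain the minimum of min_i(a_i + i · x_0).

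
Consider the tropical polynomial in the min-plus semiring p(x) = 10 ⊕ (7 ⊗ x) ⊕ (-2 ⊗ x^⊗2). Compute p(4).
p(4) = 6

A tropical monomial a ⊗ x^⊗i evaluates to a + i · x. Evaluating each term at x = 4:
  Term 0 contributes 10 + 0 · 4 = 10
  Term 1 contributes 7 + 1 · 4 = 11
  Term 2 contributes -2 + 2 · 4 = 6
p(4) = ⊕ of these = min[10, 11, 6] = 6.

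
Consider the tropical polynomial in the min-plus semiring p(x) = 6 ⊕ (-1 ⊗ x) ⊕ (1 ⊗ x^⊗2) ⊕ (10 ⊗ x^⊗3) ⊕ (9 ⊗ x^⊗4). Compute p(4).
p(4) = 3

A tropical monomial a ⊗ x^⊗i evaluates to a + i · x. Evaluating each term at x = 4:
  Term 0 contributes 6 + 0 · 4 = 6
  Term 1 contributes -1 + 1 · 4 = 3
  Term 2 contributes 1 + 2 · 4 = 9
  Term 3 contributes 10 + 3 · 4 = 22
  Term 4 contributes 9 + 4 · 4 = 25
p(4) = ⊕ of these = min[6, 3, 9, 22, 25] = 3.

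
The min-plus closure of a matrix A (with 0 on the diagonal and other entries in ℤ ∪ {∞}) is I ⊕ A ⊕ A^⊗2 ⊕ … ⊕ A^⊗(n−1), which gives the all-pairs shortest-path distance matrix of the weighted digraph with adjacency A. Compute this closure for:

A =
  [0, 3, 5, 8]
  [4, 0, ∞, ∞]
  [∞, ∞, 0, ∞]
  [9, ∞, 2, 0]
Closure =
  [0, 3, 5, 8]
  [4, 0, 9, 12]
  [∞, ∞, 0, ∞]
  [9, 12, 2, 0]

This is the Floyd-Warshall all-pairs shortest-path computation. For each intermediate vertex k = 0, 1, …, 3, update dist[i][j] ← min(dist[i][j], dist[i][k] + dist[k][j]). The final matrix gives, for each (i, j), the minimum total weight of any directed path from i to j (possibly empty when i = j).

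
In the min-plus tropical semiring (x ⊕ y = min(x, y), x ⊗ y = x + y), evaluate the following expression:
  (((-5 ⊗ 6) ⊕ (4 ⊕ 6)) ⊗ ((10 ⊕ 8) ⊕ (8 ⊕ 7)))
(((-5 ⊗ 6) ⊕ (4 ⊕ 6)) ⊗ ((10 ⊕ 8) ⊕ (8 ⊕ 7))) = 8

Expand innermost to outermost. Recall ⊕ takes the minimum of its arguments and ⊗ takes their sum. Working out the expression (((-5 ⊗ 6) ⊕ (4 ⊕ 6)) ⊗ ((10 ⊕ 8) ⊕ (8 ⊕ 7))) gives 8.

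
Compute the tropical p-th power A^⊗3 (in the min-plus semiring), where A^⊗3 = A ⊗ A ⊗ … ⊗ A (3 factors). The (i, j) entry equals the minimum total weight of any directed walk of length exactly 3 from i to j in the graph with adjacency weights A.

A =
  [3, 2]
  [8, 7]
A^⊗3 =
  [9, 8]
  [14, 13]

Each entry (A^⊗3)_ij equals the minimum over all length-3 walks i = v_0 → v_1 → … → v_3 = j of Σ_t A[v_t][v_{t+1}]. For example, for (i, j) = (0, 1) we minimise over 4 possible intermediate vertex sequences; the minimum is 8, attained along the walk 0 → 0 → 0 → 1.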